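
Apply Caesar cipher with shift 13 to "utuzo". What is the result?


Caesar cipher: shift "utuzo" by 13
  'u' (pos 20) + 13 = pos 7 = 'h'
  't' (pos 19) + 13 = pos 6 = 'g'
  'u' (pos 20) + 13 = pos 7 = 'h'
  'z' (pos 25) + 13 = pos 12 = 'm'
  'o' (pos 14) + 13 = pos 1 = 'b'
Result: hghmb

hghmb


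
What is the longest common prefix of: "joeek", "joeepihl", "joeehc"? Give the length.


Words: joeek, joeepihl, joeehc
  Position 0: all 'j' => match
  Position 1: all 'o' => match
  Position 2: all 'e' => match
  Position 3: all 'e' => match
  Position 4: ('k', 'p', 'h') => mismatch, stop
LCP = "joee" (length 4)

4


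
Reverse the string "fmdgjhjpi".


Input: fmdgjhjpi
Reading characters right to left:
  Position 8: 'i'
  Position 7: 'p'
  Position 6: 'j'
  Position 5: 'h'
  Position 4: 'j'
  Position 3: 'g'
  Position 2: 'd'
  Position 1: 'm'
  Position 0: 'f'
Reversed: ipjhjgdmf

ipjhjgdmf


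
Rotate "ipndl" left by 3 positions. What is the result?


Input: "ipndl", rotate left by 3
First 3 characters: "ipn"
Remaining characters: "dl"
Concatenate remaining + first: "dl" + "ipn" = "dlipn"

dlipn


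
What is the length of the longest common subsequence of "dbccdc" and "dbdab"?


LCS of "dbccdc" and "dbdab"
DP table:
           d    b    d    a    b
      0    0    0    0    0    0
  d   0    1    1    1    1    1
  b   0    1    2    2    2    2
  c   0    1    2    2    2    2
  c   0    1    2    2    2    2
  d   0    1    2    3    3    3
  c   0    1    2    3    3    3
LCS length = dp[6][5] = 3

3


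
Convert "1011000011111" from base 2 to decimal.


Input: "1011000011111" in base 2
Positional expansion:
  Digit '1' (value 1) x 2^12 = 4096
  Digit '0' (value 0) x 2^11 = 0
  Digit '1' (value 1) x 2^10 = 1024
  Digit '1' (value 1) x 2^9 = 512
  Digit '0' (value 0) x 2^8 = 0
  Digit '0' (value 0) x 2^7 = 0
  Digit '0' (value 0) x 2^6 = 0
  Digit '0' (value 0) x 2^5 = 0
  Digit '1' (value 1) x 2^4 = 16
  Digit '1' (value 1) x 2^3 = 8
  Digit '1' (value 1) x 2^2 = 4
  Digit '1' (value 1) x 2^1 = 2
  Digit '1' (value 1) x 2^0 = 1
Sum = 5663

5663


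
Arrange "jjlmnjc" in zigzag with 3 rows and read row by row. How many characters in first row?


Zigzag "jjlmnjc" into 3 rows:
Placing characters:
  'j' => row 0
  'j' => row 1
  'l' => row 2
  'm' => row 1
  'n' => row 0
  'j' => row 1
  'c' => row 2
Rows:
  Row 0: "jn"
  Row 1: "jmj"
  Row 2: "lc"
First row length: 2

2


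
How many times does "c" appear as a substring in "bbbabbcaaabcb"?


Searching for "c" in "bbbabbcaaabcb"
Scanning each position:
  Position 0: "b" => no
  Position 1: "b" => no
  Position 2: "b" => no
  Position 3: "a" => no
  Position 4: "b" => no
  Position 5: "b" => no
  Position 6: "c" => MATCH
  Position 7: "a" => no
  Position 8: "a" => no
  Position 9: "a" => no
  Position 10: "b" => no
  Position 11: "c" => MATCH
  Position 12: "b" => no
Total occurrences: 2

2


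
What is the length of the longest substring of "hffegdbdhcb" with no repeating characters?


Input: "hffegdbdhcb"
Sliding window (track last position of each char):
  Position 0 ('h'): window [0,0] length 1 -- new best
  Position 1 ('f'): window [0,1] length 2 -- new best
  Position 2 ('f'): repeat (last at 1), move window start to 2
  Position 2 ('f'): window [2,2] length 1
  Position 3 ('e'): window [2,3] length 2
  Position 4 ('g'): window [2,4] length 3 -- new best
  Position 5 ('d'): window [2,5] length 4 -- new best
  Position 6 ('b'): window [2,6] length 5 -- new best
  Position 7 ('d'): repeat (last at 5), move window start to 6
  Position 7 ('d'): window [6,7] length 2
  Position 8 ('h'): window [6,8] length 3
  Position 9 ('c'): window [6,9] length 4
  Position 10 ('b'): repeat (last at 6), move window start to 7
  Position 10 ('b'): window [7,10] length 4
Longest substring with no repeats: "fegdb" with length 5

5


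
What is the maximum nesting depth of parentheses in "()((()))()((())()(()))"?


Input: "()((()))()((())()(()))"
Tracking depth:
  Position 0 '(': depth becomes 1
  Position 1 ')': depth becomes 0
  Position 2 '(': depth becomes 1
  Position 3 '(': depth becomes 2
  Position 4 '(': depth becomes 3
  Position 5 ')': depth becomes 2
  Position 6 ')': depth becomes 1
  Position 7 ')': depth becomes 0
  Position 8 '(': depth becomes 1
  Position 9 ')': depth becomes 0
  Position 10 '(': depth becomes 1
  Position 11 '(': depth becomes 2
  Position 12 '(': depth becomes 3
  Position 13 ')': depth becomes 2
  Position 14 ')': depth becomes 1
  Position 15 '(': depth becomes 2
  Position 16 ')': depth becomes 1
  Position 17 '(': depth becomes 2
  Position 18 '(': depth becomes 3
  Position 19 ')': depth becomes 2
  Position 20 ')': depth becomes 1
  Position 21 ')': depth becomes 0
Maximum depth reached: 3

3


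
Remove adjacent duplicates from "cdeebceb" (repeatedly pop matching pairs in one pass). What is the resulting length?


Input: cdeebceb
Stack-based adjacent duplicate removal:
  Read 'c': push. Stack: c
  Read 'd': push. Stack: cd
  Read 'e': push. Stack: cde
  Read 'e': matches stack top 'e' => pop. Stack: cd
  Read 'b': push. Stack: cdb
  Read 'c': push. Stack: cdbc
  Read 'e': push. Stack: cdbce
  Read 'b': push. Stack: cdbceb
Final stack: "cdbceb" (length 6)

6


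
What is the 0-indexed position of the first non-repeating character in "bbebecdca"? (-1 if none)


Input: bbebecdca
Character frequencies:
  'a': 1
  'b': 3
  'c': 2
  'd': 1
  'e': 2
Scanning left to right for freq == 1:
  Position 0 ('b'): freq=3, skip
  Position 1 ('b'): freq=3, skip
  Position 2 ('e'): freq=2, skip
  Position 3 ('b'): freq=3, skip
  Position 4 ('e'): freq=2, skip
  Position 5 ('c'): freq=2, skip
  Position 6 ('d'): unique! => answer = 6

6


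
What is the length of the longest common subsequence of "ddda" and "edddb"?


LCS of "ddda" and "edddb"
DP table:
           e    d    d    d    b
      0    0    0    0    0    0
  d   0    0    1    1    1    1
  d   0    0    1    2    2    2
  d   0    0    1    2    3    3
  a   0    0    1    2    3    3
LCS length = dp[4][5] = 3

3


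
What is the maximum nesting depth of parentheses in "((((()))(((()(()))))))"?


Input: "((((()))(((()(()))))))"
Tracking depth:
  Position 0 '(': depth becomes 1
  Position 1 '(': depth becomes 2
  Position 2 '(': depth becomes 3
  Position 3 '(': depth becomes 4
  Position 4 '(': depth becomes 5
  Position 5 ')': depth becomes 4
  Position 6 ')': depth becomes 3
  Position 7 ')': depth becomes 2
  Position 8 '(': depth becomes 3
  Position 9 '(': depth becomes 4
  Position 10 '(': depth becomes 5
  Position 11 '(': depth becomes 6
  Position 12 ')': depth becomes 5
  Position 13 '(': depth becomes 6
  Position 14 '(': depth becomes 7
  Position 15 ')': depth becomes 6
  Position 16 ')': depth becomes 5
  Position 17 ')': depth becomes 4
  Position 18 ')': depth becomes 3
  Position 19 ')': depth becomes 2
  Position 20 ')': depth becomes 1
  Position 21 ')': depth becomes 0
Maximum depth reached: 7

7


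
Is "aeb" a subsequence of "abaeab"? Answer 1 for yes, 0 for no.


Check if "aeb" is a subsequence of "abaeab"
Greedy scan:
  Position 0 ('a'): matches sub[0] = 'a'
  Position 1 ('b'): no match needed
  Position 2 ('a'): no match needed
  Position 3 ('e'): matches sub[1] = 'e'
  Position 4 ('a'): no match needed
  Position 5 ('b'): matches sub[2] = 'b'
All 3 characters matched => is a subsequence

1


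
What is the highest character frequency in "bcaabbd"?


Input: bcaabbd
Character counts:
  'a': 2
  'b': 3
  'c': 1
  'd': 1
Maximum frequency: 3

3


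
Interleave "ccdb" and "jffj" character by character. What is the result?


Interleaving "ccdb" and "jffj":
  Position 0: 'c' from first, 'j' from second => "cj"
  Position 1: 'c' from first, 'f' from second => "cf"
  Position 2: 'd' from first, 'f' from second => "df"
  Position 3: 'b' from first, 'j' from second => "bj"
Result: cjcfdfbj

cjcfdfbj


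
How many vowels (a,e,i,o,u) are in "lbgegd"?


Input: lbgegd
Checking each character:
  'l' at position 0: consonant
  'b' at position 1: consonant
  'g' at position 2: consonant
  'e' at position 3: vowel (running total: 1)
  'g' at position 4: consonant
  'd' at position 5: consonant
Total vowels: 1

1


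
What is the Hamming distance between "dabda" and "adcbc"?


Comparing "dabda" and "adcbc" position by position:
  Position 0: 'd' vs 'a' => differ
  Position 1: 'a' vs 'd' => differ
  Position 2: 'b' vs 'c' => differ
  Position 3: 'd' vs 'b' => differ
  Position 4: 'a' vs 'c' => differ
Total differences (Hamming distance): 5

5


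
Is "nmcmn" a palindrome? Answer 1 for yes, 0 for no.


Input: nmcmn
Reversed: nmcmn
  Compare pos 0 ('n') with pos 4 ('n'): match
  Compare pos 1 ('m') with pos 3 ('m'): match
Result: palindrome

1


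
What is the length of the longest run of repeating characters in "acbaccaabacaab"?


Input: "acbaccaabacaab"
Scanning for longest run:
  Position 1 ('c'): new char, reset run to 1
  Position 2 ('b'): new char, reset run to 1
  Position 3 ('a'): new char, reset run to 1
  Position 4 ('c'): new char, reset run to 1
  Position 5 ('c'): continues run of 'c', length=2
  Position 6 ('a'): new char, reset run to 1
  Position 7 ('a'): continues run of 'a', length=2
  Position 8 ('b'): new char, reset run to 1
  Position 9 ('a'): new char, reset run to 1
  Position 10 ('c'): new char, reset run to 1
  Position 11 ('a'): new char, reset run to 1
  Position 12 ('a'): continues run of 'a', length=2
  Position 13 ('b'): new char, reset run to 1
Longest run: 'c' with length 2

2


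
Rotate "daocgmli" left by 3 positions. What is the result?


Input: "daocgmli", rotate left by 3
First 3 characters: "dao"
Remaining characters: "cgmli"
Concatenate remaining + first: "cgmli" + "dao" = "cgmlidao"

cgmlidao


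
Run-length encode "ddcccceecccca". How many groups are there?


Input: ddcccceecccca
Scanning for consecutive runs:
  Group 1: 'd' x 2 (positions 0-1)
  Group 2: 'c' x 4 (positions 2-5)
  Group 3: 'e' x 2 (positions 6-7)
  Group 4: 'c' x 4 (positions 8-11)
  Group 5: 'a' x 1 (positions 12-12)
Total groups: 5

5


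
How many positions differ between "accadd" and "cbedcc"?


Comparing "accadd" and "cbedcc" position by position:
  Position 0: 'a' vs 'c' => DIFFER
  Position 1: 'c' vs 'b' => DIFFER
  Position 2: 'c' vs 'e' => DIFFER
  Position 3: 'a' vs 'd' => DIFFER
  Position 4: 'd' vs 'c' => DIFFER
  Position 5: 'd' vs 'c' => DIFFER
Positions that differ: 6

6


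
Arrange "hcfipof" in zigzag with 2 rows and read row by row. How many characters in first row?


Zigzag "hcfipof" into 2 rows:
Placing characters:
  'h' => row 0
  'c' => row 1
  'f' => row 0
  'i' => row 1
  'p' => row 0
  'o' => row 1
  'f' => row 0
Rows:
  Row 0: "hfpf"
  Row 1: "cio"
First row length: 4

4


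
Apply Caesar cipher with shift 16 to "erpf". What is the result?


Caesar cipher: shift "erpf" by 16
  'e' (pos 4) + 16 = pos 20 = 'u'
  'r' (pos 17) + 16 = pos 7 = 'h'
  'p' (pos 15) + 16 = pos 5 = 'f'
  'f' (pos 5) + 16 = pos 21 = 'v'
Result: uhfv

uhfv


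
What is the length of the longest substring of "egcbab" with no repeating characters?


Input: "egcbab"
Sliding window (track last position of each char):
  Position 0 ('e'): window [0,0] length 1 -- new best
  Position 1 ('g'): window [0,1] length 2 -- new best
  Position 2 ('c'): window [0,2] length 3 -- new best
  Position 3 ('b'): window [0,3] length 4 -- new best
  Position 4 ('a'): window [0,4] length 5 -- new best
  Position 5 ('b'): repeat (last at 3), move window start to 4
  Position 5 ('b'): window [4,5] length 2
Longest substring with no repeats: "egcba" with length 5

5


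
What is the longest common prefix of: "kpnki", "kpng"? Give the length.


Words: kpnki, kpng
  Position 0: all 'k' => match
  Position 1: all 'p' => match
  Position 2: all 'n' => match
  Position 3: ('k', 'g') => mismatch, stop
LCP = "kpn" (length 3)

3


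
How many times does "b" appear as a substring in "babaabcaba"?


Searching for "b" in "babaabcaba"
Scanning each position:
  Position 0: "b" => MATCH
  Position 1: "a" => no
  Position 2: "b" => MATCH
  Position 3: "a" => no
  Position 4: "a" => no
  Position 5: "b" => MATCH
  Position 6: "c" => no
  Position 7: "a" => no
  Position 8: "b" => MATCH
  Position 9: "a" => no
Total occurrences: 4

4


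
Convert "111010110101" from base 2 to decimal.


Input: "111010110101" in base 2
Positional expansion:
  Digit '1' (value 1) x 2^11 = 2048
  Digit '1' (value 1) x 2^10 = 1024
  Digit '1' (value 1) x 2^9 = 512
  Digit '0' (value 0) x 2^8 = 0
  Digit '1' (value 1) x 2^7 = 128
  Digit '0' (value 0) x 2^6 = 0
  Digit '1' (value 1) x 2^5 = 32
  Digit '1' (value 1) x 2^4 = 16
  Digit '0' (value 0) x 2^3 = 0
  Digit '1' (value 1) x 2^2 = 4
  Digit '0' (value 0) x 2^1 = 0
  Digit '1' (value 1) x 2^0 = 1
Sum = 3765

3765


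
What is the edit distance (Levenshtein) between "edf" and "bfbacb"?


Computing edit distance: "edf" -> "bfbacb"
DP table:
           b    f    b    a    c    b
      0    1    2    3    4    5    6
  e   1    1    2    3    4    5    6
  d   2    2    2    3    4    5    6
  f   3    3    2    3    4    5    6
Edit distance = dp[3][6] = 6

6


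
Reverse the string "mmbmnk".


Input: mmbmnk
Reading characters right to left:
  Position 5: 'k'
  Position 4: 'n'
  Position 3: 'm'
  Position 2: 'b'
  Position 1: 'm'
  Position 0: 'm'
Reversed: knmbmm

knmbmm


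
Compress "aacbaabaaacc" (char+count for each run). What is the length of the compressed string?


Input: aacbaabaaacc
Runs:
  'a' x 2 => "a2"
  'c' x 1 => "c1"
  'b' x 1 => "b1"
  'a' x 2 => "a2"
  'b' x 1 => "b1"
  'a' x 3 => "a3"
  'c' x 2 => "c2"
Compressed: "a2c1b1a2b1a3c2"
Compressed length: 14

14


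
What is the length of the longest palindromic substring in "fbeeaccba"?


Input: "fbeeaccba"
Checking substrings for palindromes:
  [2:4] "ee" (len 2) => palindrome
  [5:7] "cc" (len 2) => palindrome
Longest palindromic substring: "ee" with length 2

2


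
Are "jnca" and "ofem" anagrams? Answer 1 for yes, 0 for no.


Strings: "jnca", "ofem"
Sorted first:  acjn
Sorted second: efmo
Differ at position 0: 'a' vs 'e' => not anagrams

0


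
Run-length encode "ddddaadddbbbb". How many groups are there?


Input: ddddaadddbbbb
Scanning for consecutive runs:
  Group 1: 'd' x 4 (positions 0-3)
  Group 2: 'a' x 2 (positions 4-5)
  Group 3: 'd' x 3 (positions 6-8)
  Group 4: 'b' x 4 (positions 9-12)
Total groups: 4

4


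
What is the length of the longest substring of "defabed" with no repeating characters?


Input: "defabed"
Sliding window (track last position of each char):
  Position 0 ('d'): window [0,0] length 1 -- new best
  Position 1 ('e'): window [0,1] length 2 -- new best
  Position 2 ('f'): window [0,2] length 3 -- new best
  Position 3 ('a'): window [0,3] length 4 -- new best
  Position 4 ('b'): window [0,4] length 5 -- new best
  Position 5 ('e'): repeat (last at 1), move window start to 2
  Position 5 ('e'): window [2,5] length 4
  Position 6 ('d'): window [2,6] length 5
Longest substring with no repeats: "defab" with length 5

5


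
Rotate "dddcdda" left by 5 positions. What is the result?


Input: "dddcdda", rotate left by 5
First 5 characters: "dddcd"
Remaining characters: "da"
Concatenate remaining + first: "da" + "dddcd" = "dadddcd"

dadddcd


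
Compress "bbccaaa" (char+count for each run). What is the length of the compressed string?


Input: bbccaaa
Runs:
  'b' x 2 => "b2"
  'c' x 2 => "c2"
  'a' x 3 => "a3"
Compressed: "b2c2a3"
Compressed length: 6

6


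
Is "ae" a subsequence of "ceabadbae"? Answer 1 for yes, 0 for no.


Check if "ae" is a subsequence of "ceabadbae"
Greedy scan:
  Position 0 ('c'): no match needed
  Position 1 ('e'): no match needed
  Position 2 ('a'): matches sub[0] = 'a'
  Position 3 ('b'): no match needed
  Position 4 ('a'): no match needed
  Position 5 ('d'): no match needed
  Position 6 ('b'): no match needed
  Position 7 ('a'): no match needed
  Position 8 ('e'): matches sub[1] = 'e'
All 2 characters matched => is a subsequence

1


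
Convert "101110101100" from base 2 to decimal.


Input: "101110101100" in base 2
Positional expansion:
  Digit '1' (value 1) x 2^11 = 2048
  Digit '0' (value 0) x 2^10 = 0
  Digit '1' (value 1) x 2^9 = 512
  Digit '1' (value 1) x 2^8 = 256
  Digit '1' (value 1) x 2^7 = 128
  Digit '0' (value 0) x 2^6 = 0
  Digit '1' (value 1) x 2^5 = 32
  Digit '0' (value 0) x 2^4 = 0
  Digit '1' (value 1) x 2^3 = 8
  Digit '1' (value 1) x 2^2 = 4
  Digit '0' (value 0) x 2^1 = 0
  Digit '0' (value 0) x 2^0 = 0
Sum = 2988

2988


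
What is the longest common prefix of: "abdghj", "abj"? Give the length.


Words: abdghj, abj
  Position 0: all 'a' => match
  Position 1: all 'b' => match
  Position 2: ('d', 'j') => mismatch, stop
LCP = "ab" (length 2)

2


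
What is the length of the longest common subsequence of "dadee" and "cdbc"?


LCS of "dadee" and "cdbc"
DP table:
           c    d    b    c
      0    0    0    0    0
  d   0    0    1    1    1
  a   0    0    1    1    1
  d   0    0    1    1    1
  e   0    0    1    1    1
  e   0    0    1    1    1
LCS length = dp[5][4] = 1

1


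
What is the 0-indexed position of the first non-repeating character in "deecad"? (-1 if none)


Input: deecad
Character frequencies:
  'a': 1
  'c': 1
  'd': 2
  'e': 2
Scanning left to right for freq == 1:
  Position 0 ('d'): freq=2, skip
  Position 1 ('e'): freq=2, skip
  Position 2 ('e'): freq=2, skip
  Position 3 ('c'): unique! => answer = 3

3


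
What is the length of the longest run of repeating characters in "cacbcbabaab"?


Input: "cacbcbabaab"
Scanning for longest run:
  Position 1 ('a'): new char, reset run to 1
  Position 2 ('c'): new char, reset run to 1
  Position 3 ('b'): new char, reset run to 1
  Position 4 ('c'): new char, reset run to 1
  Position 5 ('b'): new char, reset run to 1
  Position 6 ('a'): new char, reset run to 1
  Position 7 ('b'): new char, reset run to 1
  Position 8 ('a'): new char, reset run to 1
  Position 9 ('a'): continues run of 'a', length=2
  Position 10 ('b'): new char, reset run to 1
Longest run: 'a' with length 2

2


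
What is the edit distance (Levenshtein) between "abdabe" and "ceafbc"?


Computing edit distance: "abdabe" -> "ceafbc"
DP table:
           c    e    a    f    b    c
      0    1    2    3    4    5    6
  a   1    1    2    2    3    4    5
  b   2    2    2    3    3    3    4
  d   3    3    3    3    4    4    4
  a   4    4    4    3    4    5    5
  b   5    5    5    4    4    4    5
  e   6    6    5    5    5    5    5
Edit distance = dp[6][6] = 5

5


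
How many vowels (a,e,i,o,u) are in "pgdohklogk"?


Input: pgdohklogk
Checking each character:
  'p' at position 0: consonant
  'g' at position 1: consonant
  'd' at position 2: consonant
  'o' at position 3: vowel (running total: 1)
  'h' at position 4: consonant
  'k' at position 5: consonant
  'l' at position 6: consonant
  'o' at position 7: vowel (running total: 2)
  'g' at position 8: consonant
  'k' at position 9: consonant
Total vowels: 2

2


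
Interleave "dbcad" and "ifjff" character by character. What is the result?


Interleaving "dbcad" and "ifjff":
  Position 0: 'd' from first, 'i' from second => "di"
  Position 1: 'b' from first, 'f' from second => "bf"
  Position 2: 'c' from first, 'j' from second => "cj"
  Position 3: 'a' from first, 'f' from second => "af"
  Position 4: 'd' from first, 'f' from second => "df"
Result: dibfcjafdf

dibfcjafdf


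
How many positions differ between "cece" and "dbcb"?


Comparing "cece" and "dbcb" position by position:
  Position 0: 'c' vs 'd' => DIFFER
  Position 1: 'e' vs 'b' => DIFFER
  Position 2: 'c' vs 'c' => same
  Position 3: 'e' vs 'b' => DIFFER
Positions that differ: 3

3


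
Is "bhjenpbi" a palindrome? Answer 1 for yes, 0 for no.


Input: bhjenpbi
Reversed: ibpnejhb
  Compare pos 0 ('b') with pos 7 ('i'): MISMATCH
  Compare pos 1 ('h') with pos 6 ('b'): MISMATCH
  Compare pos 2 ('j') with pos 5 ('p'): MISMATCH
  Compare pos 3 ('e') with pos 4 ('n'): MISMATCH
Result: not a palindrome

0


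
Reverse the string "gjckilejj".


Input: gjckilejj
Reading characters right to left:
  Position 8: 'j'
  Position 7: 'j'
  Position 6: 'e'
  Position 5: 'l'
  Position 4: 'i'
  Position 3: 'k'
  Position 2: 'c'
  Position 1: 'j'
  Position 0: 'g'
Reversed: jjelikcjg

jjelikcjg


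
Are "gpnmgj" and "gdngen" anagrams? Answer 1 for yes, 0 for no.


Strings: "gpnmgj", "gdngen"
Sorted first:  ggjmnp
Sorted second: deggnn
Differ at position 0: 'g' vs 'd' => not anagrams

0


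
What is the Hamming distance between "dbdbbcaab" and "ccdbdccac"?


Comparing "dbdbbcaab" and "ccdbdccac" position by position:
  Position 0: 'd' vs 'c' => differ
  Position 1: 'b' vs 'c' => differ
  Position 2: 'd' vs 'd' => same
  Position 3: 'b' vs 'b' => same
  Position 4: 'b' vs 'd' => differ
  Position 5: 'c' vs 'c' => same
  Position 6: 'a' vs 'c' => differ
  Position 7: 'a' vs 'a' => same
  Position 8: 'b' vs 'c' => differ
Total differences (Hamming distance): 5

5


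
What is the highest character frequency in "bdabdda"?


Input: bdabdda
Character counts:
  'a': 2
  'b': 2
  'd': 3
Maximum frequency: 3

3


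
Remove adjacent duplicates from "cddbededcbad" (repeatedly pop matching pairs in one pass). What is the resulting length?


Input: cddbededcbad
Stack-based adjacent duplicate removal:
  Read 'c': push. Stack: c
  Read 'd': push. Stack: cd
  Read 'd': matches stack top 'd' => pop. Stack: c
  Read 'b': push. Stack: cb
  Read 'e': push. Stack: cbe
  Read 'd': push. Stack: cbed
  Read 'e': push. Stack: cbede
  Read 'd': push. Stack: cbeded
  Read 'c': push. Stack: cbededc
  Read 'b': push. Stack: cbededcb
  Read 'a': push. Stack: cbededcba
  Read 'd': push. Stack: cbededcbad
Final stack: "cbededcbad" (length 10)

10


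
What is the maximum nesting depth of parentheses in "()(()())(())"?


Input: "()(()())(())"
Tracking depth:
  Position 0 '(': depth becomes 1
  Position 1 ')': depth becomes 0
  Position 2 '(': depth becomes 1
  Position 3 '(': depth becomes 2
  Position 4 ')': depth becomes 1
  Position 5 '(': depth becomes 2
  Position 6 ')': depth becomes 1
  Position 7 ')': depth becomes 0
  Position 8 '(': depth becomes 1
  Position 9 '(': depth becomes 2
  Position 10 ')': depth becomes 1
  Position 11 ')': depth becomes 0
Maximum depth reached: 2

2


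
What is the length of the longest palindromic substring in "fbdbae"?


Input: "fbdbae"
Checking substrings for palindromes:
  [1:4] "bdb" (len 3) => palindrome
Longest palindromic substring: "bdb" with length 3

3


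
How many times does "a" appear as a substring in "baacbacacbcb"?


Searching for "a" in "baacbacacbcb"
Scanning each position:
  Position 0: "b" => no
  Position 1: "a" => MATCH
  Position 2: "a" => MATCH
  Position 3: "c" => no
  Position 4: "b" => no
  Position 5: "a" => MATCH
  Position 6: "c" => no
  Position 7: "a" => MATCH
  Position 8: "c" => no
  Position 9: "b" => no
  Position 10: "c" => no
  Position 11: "b" => no
Total occurrences: 4

4


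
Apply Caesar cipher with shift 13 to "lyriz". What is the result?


Caesar cipher: shift "lyriz" by 13
  'l' (pos 11) + 13 = pos 24 = 'y'
  'y' (pos 24) + 13 = pos 11 = 'l'
  'r' (pos 17) + 13 = pos 4 = 'e'
  'i' (pos 8) + 13 = pos 21 = 'v'
  'z' (pos 25) + 13 = pos 12 = 'm'
Result: ylevm

ylevm


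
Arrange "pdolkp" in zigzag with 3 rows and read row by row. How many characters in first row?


Zigzag "pdolkp" into 3 rows:
Placing characters:
  'p' => row 0
  'd' => row 1
  'o' => row 2
  'l' => row 1
  'k' => row 0
  'p' => row 1
Rows:
  Row 0: "pk"
  Row 1: "dlp"
  Row 2: "o"
First row length: 2

2


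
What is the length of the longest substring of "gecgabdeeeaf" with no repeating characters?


Input: "gecgabdeeeaf"
Sliding window (track last position of each char):
  Position 0 ('g'): window [0,0] length 1 -- new best
  Position 1 ('e'): window [0,1] length 2 -- new best
  Position 2 ('c'): window [0,2] length 3 -- new best
  Position 3 ('g'): repeat (last at 0), move window start to 1
  Position 3 ('g'): window [1,3] length 3
  Position 4 ('a'): window [1,4] length 4 -- new best
  Position 5 ('b'): window [1,5] length 5 -- new best
  Position 6 ('d'): window [1,6] length 6 -- new best
  Position 7 ('e'): repeat (last at 1), move window start to 2
  Position 7 ('e'): window [2,7] length 6
  Position 8 ('e'): repeat (last at 7), move window start to 8
  Position 8 ('e'): window [8,8] length 1
  Position 9 ('e'): repeat (last at 8), move window start to 9
  Position 9 ('e'): window [9,9] length 1
  Position 10 ('a'): window [9,10] length 2
  Position 11 ('f'): window [9,11] length 3
Longest substring with no repeats: "ecgabd" with length 6

6


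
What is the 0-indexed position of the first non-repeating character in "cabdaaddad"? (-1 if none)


Input: cabdaaddad
Character frequencies:
  'a': 4
  'b': 1
  'c': 1
  'd': 4
Scanning left to right for freq == 1:
  Position 0 ('c'): unique! => answer = 0

0


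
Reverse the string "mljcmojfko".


Input: mljcmojfko
Reading characters right to left:
  Position 9: 'o'
  Position 8: 'k'
  Position 7: 'f'
  Position 6: 'j'
  Position 5: 'o'
  Position 4: 'm'
  Position 3: 'c'
  Position 2: 'j'
  Position 1: 'l'
  Position 0: 'm'
Reversed: okfjomcjlm

okfjomcjlm


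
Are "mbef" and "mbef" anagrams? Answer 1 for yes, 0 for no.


Strings: "mbef", "mbef"
Sorted first:  befm
Sorted second: befm
Sorted forms match => anagrams

1


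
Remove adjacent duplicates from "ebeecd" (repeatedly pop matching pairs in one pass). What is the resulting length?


Input: ebeecd
Stack-based adjacent duplicate removal:
  Read 'e': push. Stack: e
  Read 'b': push. Stack: eb
  Read 'e': push. Stack: ebe
  Read 'e': matches stack top 'e' => pop. Stack: eb
  Read 'c': push. Stack: ebc
  Read 'd': push. Stack: ebcd
Final stack: "ebcd" (length 4)

4


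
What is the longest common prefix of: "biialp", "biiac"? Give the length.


Words: biialp, biiac
  Position 0: all 'b' => match
  Position 1: all 'i' => match
  Position 2: all 'i' => match
  Position 3: all 'a' => match
  Position 4: ('l', 'c') => mismatch, stop
LCP = "biia" (length 4)

4


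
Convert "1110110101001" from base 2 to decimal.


Input: "1110110101001" in base 2
Positional expansion:
  Digit '1' (value 1) x 2^12 = 4096
  Digit '1' (value 1) x 2^11 = 2048
  Digit '1' (value 1) x 2^10 = 1024
  Digit '0' (value 0) x 2^9 = 0
  Digit '1' (value 1) x 2^8 = 256
  Digit '1' (value 1) x 2^7 = 128
  Digit '0' (value 0) x 2^6 = 0
  Digit '1' (value 1) x 2^5 = 32
  Digit '0' (value 0) x 2^4 = 0
  Digit '1' (value 1) x 2^3 = 8
  Digit '0' (value 0) x 2^2 = 0
  Digit '0' (value 0) x 2^1 = 0
  Digit '1' (value 1) x 2^0 = 1
Sum = 7593

7593


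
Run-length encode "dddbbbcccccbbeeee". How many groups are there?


Input: dddbbbcccccbbeeee
Scanning for consecutive runs:
  Group 1: 'd' x 3 (positions 0-2)
  Group 2: 'b' x 3 (positions 3-5)
  Group 3: 'c' x 5 (positions 6-10)
  Group 4: 'b' x 2 (positions 11-12)
  Group 5: 'e' x 4 (positions 13-16)
Total groups: 5

5


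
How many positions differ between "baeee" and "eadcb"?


Comparing "baeee" and "eadcb" position by position:
  Position 0: 'b' vs 'e' => DIFFER
  Position 1: 'a' vs 'a' => same
  Position 2: 'e' vs 'd' => DIFFER
  Position 3: 'e' vs 'c' => DIFFER
  Position 4: 'e' vs 'b' => DIFFER
Positions that differ: 4

4


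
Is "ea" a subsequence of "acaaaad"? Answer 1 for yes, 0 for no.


Check if "ea" is a subsequence of "acaaaad"
Greedy scan:
  Position 0 ('a'): no match needed
  Position 1 ('c'): no match needed
  Position 2 ('a'): no match needed
  Position 3 ('a'): no match needed
  Position 4 ('a'): no match needed
  Position 5 ('a'): no match needed
  Position 6 ('d'): no match needed
Only matched 0/2 characters => not a subsequence

0


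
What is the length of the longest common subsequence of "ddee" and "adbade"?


LCS of "ddee" and "adbade"
DP table:
           a    d    b    a    d    e
      0    0    0    0    0    0    0
  d   0    0    1    1    1    1    1
  d   0    0    1    1    1    2    2
  e   0    0    1    1    1    2    3
  e   0    0    1    1    1    2    3
LCS length = dp[4][6] = 3

3


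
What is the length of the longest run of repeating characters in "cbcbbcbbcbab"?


Input: "cbcbbcbbcbab"
Scanning for longest run:
  Position 1 ('b'): new char, reset run to 1
  Position 2 ('c'): new char, reset run to 1
  Position 3 ('b'): new char, reset run to 1
  Position 4 ('b'): continues run of 'b', length=2
  Position 5 ('c'): new char, reset run to 1
  Position 6 ('b'): new char, reset run to 1
  Position 7 ('b'): continues run of 'b', length=2
  Position 8 ('c'): new char, reset run to 1
  Position 9 ('b'): new char, reset run to 1
  Position 10 ('a'): new char, reset run to 1
  Position 11 ('b'): new char, reset run to 1
Longest run: 'b' with length 2

2


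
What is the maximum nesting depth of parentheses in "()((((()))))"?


Input: "()((((()))))"
Tracking depth:
  Position 0 '(': depth becomes 1
  Position 1 ')': depth becomes 0
  Position 2 '(': depth becomes 1
  Position 3 '(': depth becomes 2
  Position 4 '(': depth becomes 3
  Position 5 '(': depth becomes 4
  Position 6 '(': depth becomes 5
  Position 7 ')': depth becomes 4
  Position 8 ')': depth becomes 3
  Position 9 ')': depth becomes 2
  Position 10 ')': depth becomes 1
  Position 11 ')': depth becomes 0
Maximum depth reached: 5

5


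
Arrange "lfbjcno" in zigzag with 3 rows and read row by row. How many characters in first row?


Zigzag "lfbjcno" into 3 rows:
Placing characters:
  'l' => row 0
  'f' => row 1
  'b' => row 2
  'j' => row 1
  'c' => row 0
  'n' => row 1
  'o' => row 2
Rows:
  Row 0: "lc"
  Row 1: "fjn"
  Row 2: "bo"
First row length: 2

2


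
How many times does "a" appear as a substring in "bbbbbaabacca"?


Searching for "a" in "bbbbbaabacca"
Scanning each position:
  Position 0: "b" => no
  Position 1: "b" => no
  Position 2: "b" => no
  Position 3: "b" => no
  Position 4: "b" => no
  Position 5: "a" => MATCH
  Position 6: "a" => MATCH
  Position 7: "b" => no
  Position 8: "a" => MATCH
  Position 9: "c" => no
  Position 10: "c" => no
  Position 11: "a" => MATCH
Total occurrences: 4

4


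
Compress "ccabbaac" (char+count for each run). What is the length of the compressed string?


Input: ccabbaac
Runs:
  'c' x 2 => "c2"
  'a' x 1 => "a1"
  'b' x 2 => "b2"
  'a' x 2 => "a2"
  'c' x 1 => "c1"
Compressed: "c2a1b2a2c1"
Compressed length: 10

10


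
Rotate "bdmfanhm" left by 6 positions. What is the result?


Input: "bdmfanhm", rotate left by 6
First 6 characters: "bdmfan"
Remaining characters: "hm"
Concatenate remaining + first: "hm" + "bdmfan" = "hmbdmfan"

hmbdmfan


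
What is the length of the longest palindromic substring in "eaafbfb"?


Input: "eaafbfb"
Checking substrings for palindromes:
  [3:6] "fbf" (len 3) => palindrome
  [4:7] "bfb" (len 3) => palindrome
  [1:3] "aa" (len 2) => palindrome
Longest palindromic substring: "fbf" with length 3

3


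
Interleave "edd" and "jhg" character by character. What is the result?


Interleaving "edd" and "jhg":
  Position 0: 'e' from first, 'j' from second => "ej"
  Position 1: 'd' from first, 'h' from second => "dh"
  Position 2: 'd' from first, 'g' from second => "dg"
Result: ejdhdg

ejdhdg


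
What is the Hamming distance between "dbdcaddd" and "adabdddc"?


Comparing "dbdcaddd" and "adabdddc" position by position:
  Position 0: 'd' vs 'a' => differ
  Position 1: 'b' vs 'd' => differ
  Position 2: 'd' vs 'a' => differ
  Position 3: 'c' vs 'b' => differ
  Position 4: 'a' vs 'd' => differ
  Position 5: 'd' vs 'd' => same
  Position 6: 'd' vs 'd' => same
  Position 7: 'd' vs 'c' => differ
Total differences (Hamming distance): 6

6


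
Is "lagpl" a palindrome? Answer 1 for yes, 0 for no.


Input: lagpl
Reversed: lpgal
  Compare pos 0 ('l') with pos 4 ('l'): match
  Compare pos 1 ('a') with pos 3 ('p'): MISMATCH
Result: not a palindrome

0


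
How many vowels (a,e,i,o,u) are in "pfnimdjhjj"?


Input: pfnimdjhjj
Checking each character:
  'p' at position 0: consonant
  'f' at position 1: consonant
  'n' at position 2: consonant
  'i' at position 3: vowel (running total: 1)
  'm' at position 4: consonant
  'd' at position 5: consonant
  'j' at position 6: consonant
  'h' at position 7: consonant
  'j' at position 8: consonant
  'j' at position 9: consonant
Total vowels: 1

1


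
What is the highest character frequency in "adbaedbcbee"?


Input: adbaedbcbee
Character counts:
  'a': 2
  'b': 3
  'c': 1
  'd': 2
  'e': 3
Maximum frequency: 3

3


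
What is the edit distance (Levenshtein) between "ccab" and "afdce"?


Computing edit distance: "ccab" -> "afdce"
DP table:
           a    f    d    c    e
      0    1    2    3    4    5
  c   1    1    2    3    3    4
  c   2    2    2    3    3    4
  a   3    2    3    3    4    4
  b   4    3    3    4    4    5
Edit distance = dp[4][5] = 5

5


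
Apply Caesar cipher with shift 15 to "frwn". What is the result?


Caesar cipher: shift "frwn" by 15
  'f' (pos 5) + 15 = pos 20 = 'u'
  'r' (pos 17) + 15 = pos 6 = 'g'
  'w' (pos 22) + 15 = pos 11 = 'l'
  'n' (pos 13) + 15 = pos 2 = 'c'
Result: uglc

uglc


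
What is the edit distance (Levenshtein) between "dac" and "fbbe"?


Computing edit distance: "dac" -> "fbbe"
DP table:
           f    b    b    e
      0    1    2    3    4
  d   1    1    2    3    4
  a   2    2    2    3    4
  c   3    3    3    3    4
Edit distance = dp[3][4] = 4

4


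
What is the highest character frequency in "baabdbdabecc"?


Input: baabdbdabecc
Character counts:
  'a': 3
  'b': 4
  'c': 2
  'd': 2
  'e': 1
Maximum frequency: 4

4


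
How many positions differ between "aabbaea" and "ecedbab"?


Comparing "aabbaea" and "ecedbab" position by position:
  Position 0: 'a' vs 'e' => DIFFER
  Position 1: 'a' vs 'c' => DIFFER
  Position 2: 'b' vs 'e' => DIFFER
  Position 3: 'b' vs 'd' => DIFFER
  Position 4: 'a' vs 'b' => DIFFER
  Position 5: 'e' vs 'a' => DIFFER
  Position 6: 'a' vs 'b' => DIFFER
Positions that differ: 7

7


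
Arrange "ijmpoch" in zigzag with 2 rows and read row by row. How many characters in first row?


Zigzag "ijmpoch" into 2 rows:
Placing characters:
  'i' => row 0
  'j' => row 1
  'm' => row 0
  'p' => row 1
  'o' => row 0
  'c' => row 1
  'h' => row 0
Rows:
  Row 0: "imoh"
  Row 1: "jpc"
First row length: 4

4


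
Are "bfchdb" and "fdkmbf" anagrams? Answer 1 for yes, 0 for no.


Strings: "bfchdb", "fdkmbf"
Sorted first:  bbcdfh
Sorted second: bdffkm
Differ at position 1: 'b' vs 'd' => not anagrams

0


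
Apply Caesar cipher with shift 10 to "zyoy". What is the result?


Caesar cipher: shift "zyoy" by 10
  'z' (pos 25) + 10 = pos 9 = 'j'
  'y' (pos 24) + 10 = pos 8 = 'i'
  'o' (pos 14) + 10 = pos 24 = 'y'
  'y' (pos 24) + 10 = pos 8 = 'i'
Result: jiyi

jiyi


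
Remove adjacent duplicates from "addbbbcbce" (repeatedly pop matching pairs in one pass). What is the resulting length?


Input: addbbbcbce
Stack-based adjacent duplicate removal:
  Read 'a': push. Stack: a
  Read 'd': push. Stack: ad
  Read 'd': matches stack top 'd' => pop. Stack: a
  Read 'b': push. Stack: ab
  Read 'b': matches stack top 'b' => pop. Stack: a
  Read 'b': push. Stack: ab
  Read 'c': push. Stack: abc
  Read 'b': push. Stack: abcb
  Read 'c': push. Stack: abcbc
  Read 'e': push. Stack: abcbce
Final stack: "abcbce" (length 6)

6


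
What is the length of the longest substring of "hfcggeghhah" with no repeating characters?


Input: "hfcggeghhah"
Sliding window (track last position of each char):
  Position 0 ('h'): window [0,0] length 1 -- new best
  Position 1 ('f'): window [0,1] length 2 -- new best
  Position 2 ('c'): window [0,2] length 3 -- new best
  Position 3 ('g'): window [0,3] length 4 -- new best
  Position 4 ('g'): repeat (last at 3), move window start to 4
  Position 4 ('g'): window [4,4] length 1
  Position 5 ('e'): window [4,5] length 2
  Position 6 ('g'): repeat (last at 4), move window start to 5
  Position 6 ('g'): window [5,6] length 2
  Position 7 ('h'): window [5,7] length 3
  Position 8 ('h'): repeat (last at 7), move window start to 8
  Position 8 ('h'): window [8,8] length 1
  Position 9 ('a'): window [8,9] length 2
  Position 10 ('h'): repeat (last at 8), move window start to 9
  Position 10 ('h'): window [9,10] length 2
Longest substring with no repeats: "hfcg" with length 4

4


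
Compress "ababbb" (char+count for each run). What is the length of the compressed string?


Input: ababbb
Runs:
  'a' x 1 => "a1"
  'b' x 1 => "b1"
  'a' x 1 => "a1"
  'b' x 3 => "b3"
Compressed: "a1b1a1b3"
Compressed length: 8

8


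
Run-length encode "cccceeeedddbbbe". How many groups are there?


Input: cccceeeedddbbbe
Scanning for consecutive runs:
  Group 1: 'c' x 4 (positions 0-3)
  Group 2: 'e' x 4 (positions 4-7)
  Group 3: 'd' x 3 (positions 8-10)
  Group 4: 'b' x 3 (positions 11-13)
  Group 5: 'e' x 1 (positions 14-14)
Total groups: 5

5


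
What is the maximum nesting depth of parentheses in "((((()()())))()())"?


Input: "((((()()())))()())"
Tracking depth:
  Position 0 '(': depth becomes 1
  Position 1 '(': depth becomes 2
  Position 2 '(': depth becomes 3
  Position 3 '(': depth becomes 4
  Position 4 '(': depth becomes 5
  Position 5 ')': depth becomes 4
  Position 6 '(': depth becomes 5
  Position 7 ')': depth becomes 4
  Position 8 '(': depth becomes 5
  Position 9 ')': depth becomes 4
  Position 10 ')': depth becomes 3
  Position 11 ')': depth becomes 2
  Position 12 ')': depth becomes 1
  Position 13 '(': depth becomes 2
  Position 14 ')': depth becomes 1
  Position 15 '(': depth becomes 2
  Position 16 ')': depth becomes 1
  Position 17 ')': depth becomes 0
Maximum depth reached: 5

5


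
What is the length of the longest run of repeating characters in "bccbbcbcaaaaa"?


Input: "bccbbcbcaaaaa"
Scanning for longest run:
  Position 1 ('c'): new char, reset run to 1
  Position 2 ('c'): continues run of 'c', length=2
  Position 3 ('b'): new char, reset run to 1
  Position 4 ('b'): continues run of 'b', length=2
  Position 5 ('c'): new char, reset run to 1
  Position 6 ('b'): new char, reset run to 1
  Position 7 ('c'): new char, reset run to 1
  Position 8 ('a'): new char, reset run to 1
  Position 9 ('a'): continues run of 'a', length=2
  Position 10 ('a'): continues run of 'a', length=3
  Position 11 ('a'): continues run of 'a', length=4
  Position 12 ('a'): continues run of 'a', length=5
Longest run: 'a' with length 5

5


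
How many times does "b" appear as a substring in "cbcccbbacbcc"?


Searching for "b" in "cbcccbbacbcc"
Scanning each position:
  Position 0: "c" => no
  Position 1: "b" => MATCH
  Position 2: "c" => no
  Position 3: "c" => no
  Position 4: "c" => no
  Position 5: "b" => MATCH
  Position 6: "b" => MATCH
  Position 7: "a" => no
  Position 8: "c" => no
  Position 9: "b" => MATCH
  Position 10: "c" => no
  Position 11: "c" => no
Total occurrences: 4

4


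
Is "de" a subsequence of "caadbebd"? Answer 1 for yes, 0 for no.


Check if "de" is a subsequence of "caadbebd"
Greedy scan:
  Position 0 ('c'): no match needed
  Position 1 ('a'): no match needed
  Position 2 ('a'): no match needed
  Position 3 ('d'): matches sub[0] = 'd'
  Position 4 ('b'): no match needed
  Position 5 ('e'): matches sub[1] = 'e'
  Position 6 ('b'): no match needed
  Position 7 ('d'): no match needed
All 2 characters matched => is a subsequence

1


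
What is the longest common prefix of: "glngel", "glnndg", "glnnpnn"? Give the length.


Words: glngel, glnndg, glnnpnn
  Position 0: all 'g' => match
  Position 1: all 'l' => match
  Position 2: all 'n' => match
  Position 3: ('g', 'n', 'n') => mismatch, stop
LCP = "gln" (length 3)

3


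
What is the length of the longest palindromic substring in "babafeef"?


Input: "babafeef"
Checking substrings for palindromes:
  [4:8] "feef" (len 4) => palindrome
  [0:3] "bab" (len 3) => palindrome
  [1:4] "aba" (len 3) => palindrome
  [5:7] "ee" (len 2) => palindrome
Longest palindromic substring: "feef" with length 4

4
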